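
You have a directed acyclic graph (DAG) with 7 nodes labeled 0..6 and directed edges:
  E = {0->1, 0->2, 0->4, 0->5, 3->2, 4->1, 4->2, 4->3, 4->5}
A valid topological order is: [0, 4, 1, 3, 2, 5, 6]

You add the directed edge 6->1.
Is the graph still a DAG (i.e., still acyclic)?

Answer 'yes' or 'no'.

Given toposort: [0, 4, 1, 3, 2, 5, 6]
Position of 6: index 6; position of 1: index 2
New edge 6->1: backward (u after v in old order)
Backward edge: old toposort is now invalid. Check if this creates a cycle.
Does 1 already reach 6? Reachable from 1: [1]. NO -> still a DAG (reorder needed).
Still a DAG? yes

Answer: yes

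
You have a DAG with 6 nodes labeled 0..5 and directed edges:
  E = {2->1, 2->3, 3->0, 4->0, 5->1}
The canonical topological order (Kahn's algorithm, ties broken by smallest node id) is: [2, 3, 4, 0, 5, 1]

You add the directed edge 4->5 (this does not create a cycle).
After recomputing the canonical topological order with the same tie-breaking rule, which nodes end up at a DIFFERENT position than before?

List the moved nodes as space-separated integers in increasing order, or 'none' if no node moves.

Old toposort: [2, 3, 4, 0, 5, 1]
Added edge 4->5
Recompute Kahn (smallest-id tiebreak):
  initial in-degrees: [2, 2, 0, 1, 0, 1]
  ready (indeg=0): [2, 4]
  pop 2: indeg[1]->1; indeg[3]->0 | ready=[3, 4] | order so far=[2]
  pop 3: indeg[0]->1 | ready=[4] | order so far=[2, 3]
  pop 4: indeg[0]->0; indeg[5]->0 | ready=[0, 5] | order so far=[2, 3, 4]
  pop 0: no out-edges | ready=[5] | order so far=[2, 3, 4, 0]
  pop 5: indeg[1]->0 | ready=[1] | order so far=[2, 3, 4, 0, 5]
  pop 1: no out-edges | ready=[] | order so far=[2, 3, 4, 0, 5, 1]
New canonical toposort: [2, 3, 4, 0, 5, 1]
Compare positions:
  Node 0: index 3 -> 3 (same)
  Node 1: index 5 -> 5 (same)
  Node 2: index 0 -> 0 (same)
  Node 3: index 1 -> 1 (same)
  Node 4: index 2 -> 2 (same)
  Node 5: index 4 -> 4 (same)
Nodes that changed position: none

Answer: none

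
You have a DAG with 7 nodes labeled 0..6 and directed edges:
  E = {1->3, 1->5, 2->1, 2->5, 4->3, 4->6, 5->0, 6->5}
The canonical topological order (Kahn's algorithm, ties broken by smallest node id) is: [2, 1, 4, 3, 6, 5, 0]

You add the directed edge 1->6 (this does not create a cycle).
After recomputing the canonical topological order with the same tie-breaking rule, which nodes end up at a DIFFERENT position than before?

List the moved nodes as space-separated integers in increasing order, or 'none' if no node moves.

Old toposort: [2, 1, 4, 3, 6, 5, 0]
Added edge 1->6
Recompute Kahn (smallest-id tiebreak):
  initial in-degrees: [1, 1, 0, 2, 0, 3, 2]
  ready (indeg=0): [2, 4]
  pop 2: indeg[1]->0; indeg[5]->2 | ready=[1, 4] | order so far=[2]
  pop 1: indeg[3]->1; indeg[5]->1; indeg[6]->1 | ready=[4] | order so far=[2, 1]
  pop 4: indeg[3]->0; indeg[6]->0 | ready=[3, 6] | order so far=[2, 1, 4]
  pop 3: no out-edges | ready=[6] | order so far=[2, 1, 4, 3]
  pop 6: indeg[5]->0 | ready=[5] | order so far=[2, 1, 4, 3, 6]
  pop 5: indeg[0]->0 | ready=[0] | order so far=[2, 1, 4, 3, 6, 5]
  pop 0: no out-edges | ready=[] | order so far=[2, 1, 4, 3, 6, 5, 0]
New canonical toposort: [2, 1, 4, 3, 6, 5, 0]
Compare positions:
  Node 0: index 6 -> 6 (same)
  Node 1: index 1 -> 1 (same)
  Node 2: index 0 -> 0 (same)
  Node 3: index 3 -> 3 (same)
  Node 4: index 2 -> 2 (same)
  Node 5: index 5 -> 5 (same)
  Node 6: index 4 -> 4 (same)
Nodes that changed position: none

Answer: none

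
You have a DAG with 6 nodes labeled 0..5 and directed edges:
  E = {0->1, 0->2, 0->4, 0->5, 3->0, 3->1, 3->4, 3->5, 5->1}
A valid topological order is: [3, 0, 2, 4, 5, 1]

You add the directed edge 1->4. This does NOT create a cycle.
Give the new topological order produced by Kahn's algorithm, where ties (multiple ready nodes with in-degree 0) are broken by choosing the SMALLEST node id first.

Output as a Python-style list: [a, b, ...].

Answer: [3, 0, 2, 5, 1, 4]

Derivation:
Old toposort: [3, 0, 2, 4, 5, 1]
Added edge: 1->4
Position of 1 (5) > position of 4 (3). Must reorder: 1 must now come before 4.
Run Kahn's algorithm (break ties by smallest node id):
  initial in-degrees: [1, 3, 1, 0, 3, 2]
  ready (indeg=0): [3]
  pop 3: indeg[0]->0; indeg[1]->2; indeg[4]->2; indeg[5]->1 | ready=[0] | order so far=[3]
  pop 0: indeg[1]->1; indeg[2]->0; indeg[4]->1; indeg[5]->0 | ready=[2, 5] | order so far=[3, 0]
  pop 2: no out-edges | ready=[5] | order so far=[3, 0, 2]
  pop 5: indeg[1]->0 | ready=[1] | order so far=[3, 0, 2, 5]
  pop 1: indeg[4]->0 | ready=[4] | order so far=[3, 0, 2, 5, 1]
  pop 4: no out-edges | ready=[] | order so far=[3, 0, 2, 5, 1, 4]
  Result: [3, 0, 2, 5, 1, 4]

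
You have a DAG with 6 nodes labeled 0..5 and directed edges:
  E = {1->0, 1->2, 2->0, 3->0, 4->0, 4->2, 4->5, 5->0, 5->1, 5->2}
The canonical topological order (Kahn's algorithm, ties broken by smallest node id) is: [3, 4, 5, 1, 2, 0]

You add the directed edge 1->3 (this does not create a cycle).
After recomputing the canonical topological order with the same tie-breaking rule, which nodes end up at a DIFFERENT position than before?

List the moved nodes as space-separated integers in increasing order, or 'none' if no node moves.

Answer: 1 2 3 4 5

Derivation:
Old toposort: [3, 4, 5, 1, 2, 0]
Added edge 1->3
Recompute Kahn (smallest-id tiebreak):
  initial in-degrees: [5, 1, 3, 1, 0, 1]
  ready (indeg=0): [4]
  pop 4: indeg[0]->4; indeg[2]->2; indeg[5]->0 | ready=[5] | order so far=[4]
  pop 5: indeg[0]->3; indeg[1]->0; indeg[2]->1 | ready=[1] | order so far=[4, 5]
  pop 1: indeg[0]->2; indeg[2]->0; indeg[3]->0 | ready=[2, 3] | order so far=[4, 5, 1]
  pop 2: indeg[0]->1 | ready=[3] | order so far=[4, 5, 1, 2]
  pop 3: indeg[0]->0 | ready=[0] | order so far=[4, 5, 1, 2, 3]
  pop 0: no out-edges | ready=[] | order so far=[4, 5, 1, 2, 3, 0]
New canonical toposort: [4, 5, 1, 2, 3, 0]
Compare positions:
  Node 0: index 5 -> 5 (same)
  Node 1: index 3 -> 2 (moved)
  Node 2: index 4 -> 3 (moved)
  Node 3: index 0 -> 4 (moved)
  Node 4: index 1 -> 0 (moved)
  Node 5: index 2 -> 1 (moved)
Nodes that changed position: 1 2 3 4 5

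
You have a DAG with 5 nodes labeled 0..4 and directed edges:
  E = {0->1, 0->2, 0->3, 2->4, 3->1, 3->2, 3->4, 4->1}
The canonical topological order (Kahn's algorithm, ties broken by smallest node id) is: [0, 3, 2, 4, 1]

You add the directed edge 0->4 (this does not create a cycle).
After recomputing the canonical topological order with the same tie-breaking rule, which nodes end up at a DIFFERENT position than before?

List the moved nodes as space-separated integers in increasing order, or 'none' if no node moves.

Old toposort: [0, 3, 2, 4, 1]
Added edge 0->4
Recompute Kahn (smallest-id tiebreak):
  initial in-degrees: [0, 3, 2, 1, 3]
  ready (indeg=0): [0]
  pop 0: indeg[1]->2; indeg[2]->1; indeg[3]->0; indeg[4]->2 | ready=[3] | order so far=[0]
  pop 3: indeg[1]->1; indeg[2]->0; indeg[4]->1 | ready=[2] | order so far=[0, 3]
  pop 2: indeg[4]->0 | ready=[4] | order so far=[0, 3, 2]
  pop 4: indeg[1]->0 | ready=[1] | order so far=[0, 3, 2, 4]
  pop 1: no out-edges | ready=[] | order so far=[0, 3, 2, 4, 1]
New canonical toposort: [0, 3, 2, 4, 1]
Compare positions:
  Node 0: index 0 -> 0 (same)
  Node 1: index 4 -> 4 (same)
  Node 2: index 2 -> 2 (same)
  Node 3: index 1 -> 1 (same)
  Node 4: index 3 -> 3 (same)
Nodes that changed position: none

Answer: none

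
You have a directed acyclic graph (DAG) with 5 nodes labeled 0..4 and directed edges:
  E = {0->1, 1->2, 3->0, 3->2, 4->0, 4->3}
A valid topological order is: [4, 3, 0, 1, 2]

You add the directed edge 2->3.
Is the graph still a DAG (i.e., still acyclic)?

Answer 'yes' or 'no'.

Given toposort: [4, 3, 0, 1, 2]
Position of 2: index 4; position of 3: index 1
New edge 2->3: backward (u after v in old order)
Backward edge: old toposort is now invalid. Check if this creates a cycle.
Does 3 already reach 2? Reachable from 3: [0, 1, 2, 3]. YES -> cycle!
Still a DAG? no

Answer: no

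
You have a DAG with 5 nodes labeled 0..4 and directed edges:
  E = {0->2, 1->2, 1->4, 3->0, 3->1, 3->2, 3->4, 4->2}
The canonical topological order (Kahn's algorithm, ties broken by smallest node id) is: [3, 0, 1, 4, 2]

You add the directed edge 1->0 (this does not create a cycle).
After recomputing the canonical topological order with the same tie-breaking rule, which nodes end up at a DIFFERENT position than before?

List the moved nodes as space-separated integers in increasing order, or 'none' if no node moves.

Answer: 0 1

Derivation:
Old toposort: [3, 0, 1, 4, 2]
Added edge 1->0
Recompute Kahn (smallest-id tiebreak):
  initial in-degrees: [2, 1, 4, 0, 2]
  ready (indeg=0): [3]
  pop 3: indeg[0]->1; indeg[1]->0; indeg[2]->3; indeg[4]->1 | ready=[1] | order so far=[3]
  pop 1: indeg[0]->0; indeg[2]->2; indeg[4]->0 | ready=[0, 4] | order so far=[3, 1]
  pop 0: indeg[2]->1 | ready=[4] | order so far=[3, 1, 0]
  pop 4: indeg[2]->0 | ready=[2] | order so far=[3, 1, 0, 4]
  pop 2: no out-edges | ready=[] | order so far=[3, 1, 0, 4, 2]
New canonical toposort: [3, 1, 0, 4, 2]
Compare positions:
  Node 0: index 1 -> 2 (moved)
  Node 1: index 2 -> 1 (moved)
  Node 2: index 4 -> 4 (same)
  Node 3: index 0 -> 0 (same)
  Node 4: index 3 -> 3 (same)
Nodes that changed position: 0 1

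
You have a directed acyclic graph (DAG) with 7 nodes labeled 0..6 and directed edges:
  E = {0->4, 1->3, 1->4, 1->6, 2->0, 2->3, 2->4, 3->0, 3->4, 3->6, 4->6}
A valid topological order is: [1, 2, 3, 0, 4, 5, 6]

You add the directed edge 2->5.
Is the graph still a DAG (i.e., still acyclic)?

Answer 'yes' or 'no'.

Answer: yes

Derivation:
Given toposort: [1, 2, 3, 0, 4, 5, 6]
Position of 2: index 1; position of 5: index 5
New edge 2->5: forward
Forward edge: respects the existing order. Still a DAG, same toposort still valid.
Still a DAG? yes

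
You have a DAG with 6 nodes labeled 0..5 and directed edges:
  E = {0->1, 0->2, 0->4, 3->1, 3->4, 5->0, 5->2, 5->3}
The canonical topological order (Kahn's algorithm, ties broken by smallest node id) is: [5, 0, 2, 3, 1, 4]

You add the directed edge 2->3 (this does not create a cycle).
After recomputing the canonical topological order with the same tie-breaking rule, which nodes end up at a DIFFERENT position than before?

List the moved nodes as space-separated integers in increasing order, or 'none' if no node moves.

Old toposort: [5, 0, 2, 3, 1, 4]
Added edge 2->3
Recompute Kahn (smallest-id tiebreak):
  initial in-degrees: [1, 2, 2, 2, 2, 0]
  ready (indeg=0): [5]
  pop 5: indeg[0]->0; indeg[2]->1; indeg[3]->1 | ready=[0] | order so far=[5]
  pop 0: indeg[1]->1; indeg[2]->0; indeg[4]->1 | ready=[2] | order so far=[5, 0]
  pop 2: indeg[3]->0 | ready=[3] | order so far=[5, 0, 2]
  pop 3: indeg[1]->0; indeg[4]->0 | ready=[1, 4] | order so far=[5, 0, 2, 3]
  pop 1: no out-edges | ready=[4] | order so far=[5, 0, 2, 3, 1]
  pop 4: no out-edges | ready=[] | order so far=[5, 0, 2, 3, 1, 4]
New canonical toposort: [5, 0, 2, 3, 1, 4]
Compare positions:
  Node 0: index 1 -> 1 (same)
  Node 1: index 4 -> 4 (same)
  Node 2: index 2 -> 2 (same)
  Node 3: index 3 -> 3 (same)
  Node 4: index 5 -> 5 (same)
  Node 5: index 0 -> 0 (same)
Nodes that changed position: none

Answer: none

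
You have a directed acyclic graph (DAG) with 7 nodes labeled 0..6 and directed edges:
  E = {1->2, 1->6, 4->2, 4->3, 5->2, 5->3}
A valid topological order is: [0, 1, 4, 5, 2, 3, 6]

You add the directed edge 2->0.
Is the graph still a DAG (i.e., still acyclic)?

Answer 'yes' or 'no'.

Answer: yes

Derivation:
Given toposort: [0, 1, 4, 5, 2, 3, 6]
Position of 2: index 4; position of 0: index 0
New edge 2->0: backward (u after v in old order)
Backward edge: old toposort is now invalid. Check if this creates a cycle.
Does 0 already reach 2? Reachable from 0: [0]. NO -> still a DAG (reorder needed).
Still a DAG? yes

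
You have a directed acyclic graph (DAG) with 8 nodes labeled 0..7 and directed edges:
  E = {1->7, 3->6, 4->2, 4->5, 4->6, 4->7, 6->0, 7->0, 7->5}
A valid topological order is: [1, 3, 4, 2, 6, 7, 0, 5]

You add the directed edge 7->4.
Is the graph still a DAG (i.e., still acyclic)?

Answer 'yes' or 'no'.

Answer: no

Derivation:
Given toposort: [1, 3, 4, 2, 6, 7, 0, 5]
Position of 7: index 5; position of 4: index 2
New edge 7->4: backward (u after v in old order)
Backward edge: old toposort is now invalid. Check if this creates a cycle.
Does 4 already reach 7? Reachable from 4: [0, 2, 4, 5, 6, 7]. YES -> cycle!
Still a DAG? no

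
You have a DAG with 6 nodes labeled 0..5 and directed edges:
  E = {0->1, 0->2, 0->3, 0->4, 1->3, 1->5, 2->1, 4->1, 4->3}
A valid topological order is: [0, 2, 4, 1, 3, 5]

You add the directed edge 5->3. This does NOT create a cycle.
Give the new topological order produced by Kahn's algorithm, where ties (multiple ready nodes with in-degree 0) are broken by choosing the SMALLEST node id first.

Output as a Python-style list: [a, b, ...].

Old toposort: [0, 2, 4, 1, 3, 5]
Added edge: 5->3
Position of 5 (5) > position of 3 (4). Must reorder: 5 must now come before 3.
Run Kahn's algorithm (break ties by smallest node id):
  initial in-degrees: [0, 3, 1, 4, 1, 1]
  ready (indeg=0): [0]
  pop 0: indeg[1]->2; indeg[2]->0; indeg[3]->3; indeg[4]->0 | ready=[2, 4] | order so far=[0]
  pop 2: indeg[1]->1 | ready=[4] | order so far=[0, 2]
  pop 4: indeg[1]->0; indeg[3]->2 | ready=[1] | order so far=[0, 2, 4]
  pop 1: indeg[3]->1; indeg[5]->0 | ready=[5] | order so far=[0, 2, 4, 1]
  pop 5: indeg[3]->0 | ready=[3] | order so far=[0, 2, 4, 1, 5]
  pop 3: no out-edges | ready=[] | order so far=[0, 2, 4, 1, 5, 3]
  Result: [0, 2, 4, 1, 5, 3]

Answer: [0, 2, 4, 1, 5, 3]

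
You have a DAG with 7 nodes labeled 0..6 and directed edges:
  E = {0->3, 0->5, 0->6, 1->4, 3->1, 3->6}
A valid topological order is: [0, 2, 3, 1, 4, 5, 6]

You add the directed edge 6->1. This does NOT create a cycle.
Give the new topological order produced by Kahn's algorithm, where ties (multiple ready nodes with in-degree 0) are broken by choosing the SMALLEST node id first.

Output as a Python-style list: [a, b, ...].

Old toposort: [0, 2, 3, 1, 4, 5, 6]
Added edge: 6->1
Position of 6 (6) > position of 1 (3). Must reorder: 6 must now come before 1.
Run Kahn's algorithm (break ties by smallest node id):
  initial in-degrees: [0, 2, 0, 1, 1, 1, 2]
  ready (indeg=0): [0, 2]
  pop 0: indeg[3]->0; indeg[5]->0; indeg[6]->1 | ready=[2, 3, 5] | order so far=[0]
  pop 2: no out-edges | ready=[3, 5] | order so far=[0, 2]
  pop 3: indeg[1]->1; indeg[6]->0 | ready=[5, 6] | order so far=[0, 2, 3]
  pop 5: no out-edges | ready=[6] | order so far=[0, 2, 3, 5]
  pop 6: indeg[1]->0 | ready=[1] | order so far=[0, 2, 3, 5, 6]
  pop 1: indeg[4]->0 | ready=[4] | order so far=[0, 2, 3, 5, 6, 1]
  pop 4: no out-edges | ready=[] | order so far=[0, 2, 3, 5, 6, 1, 4]
  Result: [0, 2, 3, 5, 6, 1, 4]

Answer: [0, 2, 3, 5, 6, 1, 4]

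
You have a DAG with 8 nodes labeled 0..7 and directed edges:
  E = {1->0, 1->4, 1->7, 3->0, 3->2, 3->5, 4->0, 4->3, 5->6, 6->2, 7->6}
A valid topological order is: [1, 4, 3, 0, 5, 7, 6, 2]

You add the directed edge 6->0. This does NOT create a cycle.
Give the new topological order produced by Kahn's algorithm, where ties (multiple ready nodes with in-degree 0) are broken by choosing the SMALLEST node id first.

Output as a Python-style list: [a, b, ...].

Old toposort: [1, 4, 3, 0, 5, 7, 6, 2]
Added edge: 6->0
Position of 6 (6) > position of 0 (3). Must reorder: 6 must now come before 0.
Run Kahn's algorithm (break ties by smallest node id):
  initial in-degrees: [4, 0, 2, 1, 1, 1, 2, 1]
  ready (indeg=0): [1]
  pop 1: indeg[0]->3; indeg[4]->0; indeg[7]->0 | ready=[4, 7] | order so far=[1]
  pop 4: indeg[0]->2; indeg[3]->0 | ready=[3, 7] | order so far=[1, 4]
  pop 3: indeg[0]->1; indeg[2]->1; indeg[5]->0 | ready=[5, 7] | order so far=[1, 4, 3]
  pop 5: indeg[6]->1 | ready=[7] | order so far=[1, 4, 3, 5]
  pop 7: indeg[6]->0 | ready=[6] | order so far=[1, 4, 3, 5, 7]
  pop 6: indeg[0]->0; indeg[2]->0 | ready=[0, 2] | order so far=[1, 4, 3, 5, 7, 6]
  pop 0: no out-edges | ready=[2] | order so far=[1, 4, 3, 5, 7, 6, 0]
  pop 2: no out-edges | ready=[] | order so far=[1, 4, 3, 5, 7, 6, 0, 2]
  Result: [1, 4, 3, 5, 7, 6, 0, 2]

Answer: [1, 4, 3, 5, 7, 6, 0, 2]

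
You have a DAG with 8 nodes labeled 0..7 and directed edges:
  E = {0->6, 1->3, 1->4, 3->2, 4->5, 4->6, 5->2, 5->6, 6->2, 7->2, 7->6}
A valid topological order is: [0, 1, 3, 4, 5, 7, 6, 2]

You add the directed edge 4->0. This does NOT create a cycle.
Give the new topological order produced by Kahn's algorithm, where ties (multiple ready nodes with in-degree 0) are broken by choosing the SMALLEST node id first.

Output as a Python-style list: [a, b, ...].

Answer: [1, 3, 4, 0, 5, 7, 6, 2]

Derivation:
Old toposort: [0, 1, 3, 4, 5, 7, 6, 2]
Added edge: 4->0
Position of 4 (3) > position of 0 (0). Must reorder: 4 must now come before 0.
Run Kahn's algorithm (break ties by smallest node id):
  initial in-degrees: [1, 0, 4, 1, 1, 1, 4, 0]
  ready (indeg=0): [1, 7]
  pop 1: indeg[3]->0; indeg[4]->0 | ready=[3, 4, 7] | order so far=[1]
  pop 3: indeg[2]->3 | ready=[4, 7] | order so far=[1, 3]
  pop 4: indeg[0]->0; indeg[5]->0; indeg[6]->3 | ready=[0, 5, 7] | order so far=[1, 3, 4]
  pop 0: indeg[6]->2 | ready=[5, 7] | order so far=[1, 3, 4, 0]
  pop 5: indeg[2]->2; indeg[6]->1 | ready=[7] | order so far=[1, 3, 4, 0, 5]
  pop 7: indeg[2]->1; indeg[6]->0 | ready=[6] | order so far=[1, 3, 4, 0, 5, 7]
  pop 6: indeg[2]->0 | ready=[2] | order so far=[1, 3, 4, 0, 5, 7, 6]
  pop 2: no out-edges | ready=[] | order so far=[1, 3, 4, 0, 5, 7, 6, 2]
  Result: [1, 3, 4, 0, 5, 7, 6, 2]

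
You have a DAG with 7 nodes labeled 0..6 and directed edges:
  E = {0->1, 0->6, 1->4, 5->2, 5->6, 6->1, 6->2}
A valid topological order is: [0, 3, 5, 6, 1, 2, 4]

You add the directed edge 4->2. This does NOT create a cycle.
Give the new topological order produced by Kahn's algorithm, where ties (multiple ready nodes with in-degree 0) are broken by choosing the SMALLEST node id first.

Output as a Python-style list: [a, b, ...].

Answer: [0, 3, 5, 6, 1, 4, 2]

Derivation:
Old toposort: [0, 3, 5, 6, 1, 2, 4]
Added edge: 4->2
Position of 4 (6) > position of 2 (5). Must reorder: 4 must now come before 2.
Run Kahn's algorithm (break ties by smallest node id):
  initial in-degrees: [0, 2, 3, 0, 1, 0, 2]
  ready (indeg=0): [0, 3, 5]
  pop 0: indeg[1]->1; indeg[6]->1 | ready=[3, 5] | order so far=[0]
  pop 3: no out-edges | ready=[5] | order so far=[0, 3]
  pop 5: indeg[2]->2; indeg[6]->0 | ready=[6] | order so far=[0, 3, 5]
  pop 6: indeg[1]->0; indeg[2]->1 | ready=[1] | order so far=[0, 3, 5, 6]
  pop 1: indeg[4]->0 | ready=[4] | order so far=[0, 3, 5, 6, 1]
  pop 4: indeg[2]->0 | ready=[2] | order so far=[0, 3, 5, 6, 1, 4]
  pop 2: no out-edges | ready=[] | order so far=[0, 3, 5, 6, 1, 4, 2]
  Result: [0, 3, 5, 6, 1, 4, 2]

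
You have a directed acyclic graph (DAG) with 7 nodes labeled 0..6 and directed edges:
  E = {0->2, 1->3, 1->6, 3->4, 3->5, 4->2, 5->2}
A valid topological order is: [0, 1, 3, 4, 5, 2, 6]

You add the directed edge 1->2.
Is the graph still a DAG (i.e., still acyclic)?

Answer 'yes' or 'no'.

Answer: yes

Derivation:
Given toposort: [0, 1, 3, 4, 5, 2, 6]
Position of 1: index 1; position of 2: index 5
New edge 1->2: forward
Forward edge: respects the existing order. Still a DAG, same toposort still valid.
Still a DAG? yes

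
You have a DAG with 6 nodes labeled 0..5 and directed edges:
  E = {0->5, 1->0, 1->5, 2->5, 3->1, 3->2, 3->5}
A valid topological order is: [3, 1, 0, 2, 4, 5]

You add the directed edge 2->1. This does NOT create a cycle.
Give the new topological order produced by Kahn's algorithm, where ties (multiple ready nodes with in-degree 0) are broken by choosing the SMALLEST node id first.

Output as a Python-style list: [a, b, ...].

Answer: [3, 2, 1, 0, 4, 5]

Derivation:
Old toposort: [3, 1, 0, 2, 4, 5]
Added edge: 2->1
Position of 2 (3) > position of 1 (1). Must reorder: 2 must now come before 1.
Run Kahn's algorithm (break ties by smallest node id):
  initial in-degrees: [1, 2, 1, 0, 0, 4]
  ready (indeg=0): [3, 4]
  pop 3: indeg[1]->1; indeg[2]->0; indeg[5]->3 | ready=[2, 4] | order so far=[3]
  pop 2: indeg[1]->0; indeg[5]->2 | ready=[1, 4] | order so far=[3, 2]
  pop 1: indeg[0]->0; indeg[5]->1 | ready=[0, 4] | order so far=[3, 2, 1]
  pop 0: indeg[5]->0 | ready=[4, 5] | order so far=[3, 2, 1, 0]
  pop 4: no out-edges | ready=[5] | order so far=[3, 2, 1, 0, 4]
  pop 5: no out-edges | ready=[] | order so far=[3, 2, 1, 0, 4, 5]
  Result: [3, 2, 1, 0, 4, 5]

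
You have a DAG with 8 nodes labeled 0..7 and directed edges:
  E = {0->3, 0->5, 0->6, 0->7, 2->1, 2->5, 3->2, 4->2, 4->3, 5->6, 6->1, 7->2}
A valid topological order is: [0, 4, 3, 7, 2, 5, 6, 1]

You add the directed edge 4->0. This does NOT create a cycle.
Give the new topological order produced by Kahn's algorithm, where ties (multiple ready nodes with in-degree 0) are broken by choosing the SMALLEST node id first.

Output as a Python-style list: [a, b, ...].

Answer: [4, 0, 3, 7, 2, 5, 6, 1]

Derivation:
Old toposort: [0, 4, 3, 7, 2, 5, 6, 1]
Added edge: 4->0
Position of 4 (1) > position of 0 (0). Must reorder: 4 must now come before 0.
Run Kahn's algorithm (break ties by smallest node id):
  initial in-degrees: [1, 2, 3, 2, 0, 2, 2, 1]
  ready (indeg=0): [4]
  pop 4: indeg[0]->0; indeg[2]->2; indeg[3]->1 | ready=[0] | order so far=[4]
  pop 0: indeg[3]->0; indeg[5]->1; indeg[6]->1; indeg[7]->0 | ready=[3, 7] | order so far=[4, 0]
  pop 3: indeg[2]->1 | ready=[7] | order so far=[4, 0, 3]
  pop 7: indeg[2]->0 | ready=[2] | order so far=[4, 0, 3, 7]
  pop 2: indeg[1]->1; indeg[5]->0 | ready=[5] | order so far=[4, 0, 3, 7, 2]
  pop 5: indeg[6]->0 | ready=[6] | order so far=[4, 0, 3, 7, 2, 5]
  pop 6: indeg[1]->0 | ready=[1] | order so far=[4, 0, 3, 7, 2, 5, 6]
  pop 1: no out-edges | ready=[] | order so far=[4, 0, 3, 7, 2, 5, 6, 1]
  Result: [4, 0, 3, 7, 2, 5, 6, 1]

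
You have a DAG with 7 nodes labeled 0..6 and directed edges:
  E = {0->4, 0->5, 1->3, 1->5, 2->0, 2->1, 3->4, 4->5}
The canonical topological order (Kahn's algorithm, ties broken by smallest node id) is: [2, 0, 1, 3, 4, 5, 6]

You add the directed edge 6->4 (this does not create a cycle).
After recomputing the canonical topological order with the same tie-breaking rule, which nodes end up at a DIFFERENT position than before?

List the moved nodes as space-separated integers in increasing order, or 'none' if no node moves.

Old toposort: [2, 0, 1, 3, 4, 5, 6]
Added edge 6->4
Recompute Kahn (smallest-id tiebreak):
  initial in-degrees: [1, 1, 0, 1, 3, 3, 0]
  ready (indeg=0): [2, 6]
  pop 2: indeg[0]->0; indeg[1]->0 | ready=[0, 1, 6] | order so far=[2]
  pop 0: indeg[4]->2; indeg[5]->2 | ready=[1, 6] | order so far=[2, 0]
  pop 1: indeg[3]->0; indeg[5]->1 | ready=[3, 6] | order so far=[2, 0, 1]
  pop 3: indeg[4]->1 | ready=[6] | order so far=[2, 0, 1, 3]
  pop 6: indeg[4]->0 | ready=[4] | order so far=[2, 0, 1, 3, 6]
  pop 4: indeg[5]->0 | ready=[5] | order so far=[2, 0, 1, 3, 6, 4]
  pop 5: no out-edges | ready=[] | order so far=[2, 0, 1, 3, 6, 4, 5]
New canonical toposort: [2, 0, 1, 3, 6, 4, 5]
Compare positions:
  Node 0: index 1 -> 1 (same)
  Node 1: index 2 -> 2 (same)
  Node 2: index 0 -> 0 (same)
  Node 3: index 3 -> 3 (same)
  Node 4: index 4 -> 5 (moved)
  Node 5: index 5 -> 6 (moved)
  Node 6: index 6 -> 4 (moved)
Nodes that changed position: 4 5 6

Answer: 4 5 6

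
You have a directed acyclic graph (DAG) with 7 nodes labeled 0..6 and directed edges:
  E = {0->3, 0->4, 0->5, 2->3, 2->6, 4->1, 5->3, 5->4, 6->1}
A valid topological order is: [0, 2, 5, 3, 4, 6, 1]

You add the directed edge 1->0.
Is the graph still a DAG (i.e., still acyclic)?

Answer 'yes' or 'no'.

Given toposort: [0, 2, 5, 3, 4, 6, 1]
Position of 1: index 6; position of 0: index 0
New edge 1->0: backward (u after v in old order)
Backward edge: old toposort is now invalid. Check if this creates a cycle.
Does 0 already reach 1? Reachable from 0: [0, 1, 3, 4, 5]. YES -> cycle!
Still a DAG? no

Answer: no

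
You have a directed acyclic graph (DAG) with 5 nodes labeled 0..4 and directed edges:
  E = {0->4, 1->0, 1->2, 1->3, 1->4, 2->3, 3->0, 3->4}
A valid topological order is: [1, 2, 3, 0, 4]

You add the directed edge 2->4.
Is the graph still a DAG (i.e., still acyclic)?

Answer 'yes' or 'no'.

Answer: yes

Derivation:
Given toposort: [1, 2, 3, 0, 4]
Position of 2: index 1; position of 4: index 4
New edge 2->4: forward
Forward edge: respects the existing order. Still a DAG, same toposort still valid.
Still a DAG? yes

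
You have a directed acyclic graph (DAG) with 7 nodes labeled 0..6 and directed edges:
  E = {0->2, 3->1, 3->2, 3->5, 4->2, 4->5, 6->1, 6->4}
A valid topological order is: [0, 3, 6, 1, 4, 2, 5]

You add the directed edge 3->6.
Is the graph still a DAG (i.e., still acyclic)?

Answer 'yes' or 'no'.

Answer: yes

Derivation:
Given toposort: [0, 3, 6, 1, 4, 2, 5]
Position of 3: index 1; position of 6: index 2
New edge 3->6: forward
Forward edge: respects the existing order. Still a DAG, same toposort still valid.
Still a DAG? yes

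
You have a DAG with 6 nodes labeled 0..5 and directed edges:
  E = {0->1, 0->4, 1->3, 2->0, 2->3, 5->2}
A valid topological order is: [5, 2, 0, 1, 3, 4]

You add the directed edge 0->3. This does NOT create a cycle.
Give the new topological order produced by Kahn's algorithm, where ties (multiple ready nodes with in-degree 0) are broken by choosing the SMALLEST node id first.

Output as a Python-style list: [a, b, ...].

Old toposort: [5, 2, 0, 1, 3, 4]
Added edge: 0->3
Position of 0 (2) < position of 3 (4). Old order still valid.
Run Kahn's algorithm (break ties by smallest node id):
  initial in-degrees: [1, 1, 1, 3, 1, 0]
  ready (indeg=0): [5]
  pop 5: indeg[2]->0 | ready=[2] | order so far=[5]
  pop 2: indeg[0]->0; indeg[3]->2 | ready=[0] | order so far=[5, 2]
  pop 0: indeg[1]->0; indeg[3]->1; indeg[4]->0 | ready=[1, 4] | order so far=[5, 2, 0]
  pop 1: indeg[3]->0 | ready=[3, 4] | order so far=[5, 2, 0, 1]
  pop 3: no out-edges | ready=[4] | order so far=[5, 2, 0, 1, 3]
  pop 4: no out-edges | ready=[] | order so far=[5, 2, 0, 1, 3, 4]
  Result: [5, 2, 0, 1, 3, 4]

Answer: [5, 2, 0, 1, 3, 4]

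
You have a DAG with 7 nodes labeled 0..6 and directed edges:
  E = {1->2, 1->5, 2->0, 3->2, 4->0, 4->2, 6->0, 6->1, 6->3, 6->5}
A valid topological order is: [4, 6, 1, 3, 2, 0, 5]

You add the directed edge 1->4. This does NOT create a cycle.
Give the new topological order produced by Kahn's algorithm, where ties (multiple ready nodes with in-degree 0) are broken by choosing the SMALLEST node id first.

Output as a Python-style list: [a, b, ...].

Answer: [6, 1, 3, 4, 2, 0, 5]

Derivation:
Old toposort: [4, 6, 1, 3, 2, 0, 5]
Added edge: 1->4
Position of 1 (2) > position of 4 (0). Must reorder: 1 must now come before 4.
Run Kahn's algorithm (break ties by smallest node id):
  initial in-degrees: [3, 1, 3, 1, 1, 2, 0]
  ready (indeg=0): [6]
  pop 6: indeg[0]->2; indeg[1]->0; indeg[3]->0; indeg[5]->1 | ready=[1, 3] | order so far=[6]
  pop 1: indeg[2]->2; indeg[4]->0; indeg[5]->0 | ready=[3, 4, 5] | order so far=[6, 1]
  pop 3: indeg[2]->1 | ready=[4, 5] | order so far=[6, 1, 3]
  pop 4: indeg[0]->1; indeg[2]->0 | ready=[2, 5] | order so far=[6, 1, 3, 4]
  pop 2: indeg[0]->0 | ready=[0, 5] | order so far=[6, 1, 3, 4, 2]
  pop 0: no out-edges | ready=[5] | order so far=[6, 1, 3, 4, 2, 0]
  pop 5: no out-edges | ready=[] | order so far=[6, 1, 3, 4, 2, 0, 5]
  Result: [6, 1, 3, 4, 2, 0, 5]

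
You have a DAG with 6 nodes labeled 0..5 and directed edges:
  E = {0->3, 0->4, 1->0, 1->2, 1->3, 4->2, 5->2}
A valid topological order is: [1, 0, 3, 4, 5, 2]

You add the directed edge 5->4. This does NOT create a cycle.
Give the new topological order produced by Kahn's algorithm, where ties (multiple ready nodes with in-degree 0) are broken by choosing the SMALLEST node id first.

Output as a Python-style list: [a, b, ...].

Old toposort: [1, 0, 3, 4, 5, 2]
Added edge: 5->4
Position of 5 (4) > position of 4 (3). Must reorder: 5 must now come before 4.
Run Kahn's algorithm (break ties by smallest node id):
  initial in-degrees: [1, 0, 3, 2, 2, 0]
  ready (indeg=0): [1, 5]
  pop 1: indeg[0]->0; indeg[2]->2; indeg[3]->1 | ready=[0, 5] | order so far=[1]
  pop 0: indeg[3]->0; indeg[4]->1 | ready=[3, 5] | order so far=[1, 0]
  pop 3: no out-edges | ready=[5] | order so far=[1, 0, 3]
  pop 5: indeg[2]->1; indeg[4]->0 | ready=[4] | order so far=[1, 0, 3, 5]
  pop 4: indeg[2]->0 | ready=[2] | order so far=[1, 0, 3, 5, 4]
  pop 2: no out-edges | ready=[] | order so far=[1, 0, 3, 5, 4, 2]
  Result: [1, 0, 3, 5, 4, 2]

Answer: [1, 0, 3, 5, 4, 2]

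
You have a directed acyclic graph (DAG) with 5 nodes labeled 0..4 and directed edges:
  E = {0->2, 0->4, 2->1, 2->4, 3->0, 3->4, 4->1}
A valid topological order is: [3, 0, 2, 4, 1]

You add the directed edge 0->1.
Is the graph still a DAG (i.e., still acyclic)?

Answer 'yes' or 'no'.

Answer: yes

Derivation:
Given toposort: [3, 0, 2, 4, 1]
Position of 0: index 1; position of 1: index 4
New edge 0->1: forward
Forward edge: respects the existing order. Still a DAG, same toposort still valid.
Still a DAG? yes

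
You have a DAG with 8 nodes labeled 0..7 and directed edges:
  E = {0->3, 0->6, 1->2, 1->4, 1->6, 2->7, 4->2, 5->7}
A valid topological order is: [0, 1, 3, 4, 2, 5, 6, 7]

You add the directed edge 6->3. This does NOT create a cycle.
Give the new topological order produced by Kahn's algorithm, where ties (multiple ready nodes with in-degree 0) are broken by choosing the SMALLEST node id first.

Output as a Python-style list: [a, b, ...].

Old toposort: [0, 1, 3, 4, 2, 5, 6, 7]
Added edge: 6->3
Position of 6 (6) > position of 3 (2). Must reorder: 6 must now come before 3.
Run Kahn's algorithm (break ties by smallest node id):
  initial in-degrees: [0, 0, 2, 2, 1, 0, 2, 2]
  ready (indeg=0): [0, 1, 5]
  pop 0: indeg[3]->1; indeg[6]->1 | ready=[1, 5] | order so far=[0]
  pop 1: indeg[2]->1; indeg[4]->0; indeg[6]->0 | ready=[4, 5, 6] | order so far=[0, 1]
  pop 4: indeg[2]->0 | ready=[2, 5, 6] | order so far=[0, 1, 4]
  pop 2: indeg[7]->1 | ready=[5, 6] | order so far=[0, 1, 4, 2]
  pop 5: indeg[7]->0 | ready=[6, 7] | order so far=[0, 1, 4, 2, 5]
  pop 6: indeg[3]->0 | ready=[3, 7] | order so far=[0, 1, 4, 2, 5, 6]
  pop 3: no out-edges | ready=[7] | order so far=[0, 1, 4, 2, 5, 6, 3]
  pop 7: no out-edges | ready=[] | order so far=[0, 1, 4, 2, 5, 6, 3, 7]
  Result: [0, 1, 4, 2, 5, 6, 3, 7]

Answer: [0, 1, 4, 2, 5, 6, 3, 7]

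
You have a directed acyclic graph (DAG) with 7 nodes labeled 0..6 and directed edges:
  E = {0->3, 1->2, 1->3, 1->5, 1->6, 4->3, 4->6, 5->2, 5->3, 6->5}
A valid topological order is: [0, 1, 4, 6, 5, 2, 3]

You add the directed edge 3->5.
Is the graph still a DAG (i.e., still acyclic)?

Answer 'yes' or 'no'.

Given toposort: [0, 1, 4, 6, 5, 2, 3]
Position of 3: index 6; position of 5: index 4
New edge 3->5: backward (u after v in old order)
Backward edge: old toposort is now invalid. Check if this creates a cycle.
Does 5 already reach 3? Reachable from 5: [2, 3, 5]. YES -> cycle!
Still a DAG? no

Answer: no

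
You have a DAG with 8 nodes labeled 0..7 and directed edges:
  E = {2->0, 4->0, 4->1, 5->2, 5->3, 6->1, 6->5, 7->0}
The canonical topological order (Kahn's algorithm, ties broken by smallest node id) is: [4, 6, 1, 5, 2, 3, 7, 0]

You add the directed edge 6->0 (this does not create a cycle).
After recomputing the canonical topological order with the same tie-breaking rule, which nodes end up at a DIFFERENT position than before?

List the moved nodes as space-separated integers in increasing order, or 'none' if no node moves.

Old toposort: [4, 6, 1, 5, 2, 3, 7, 0]
Added edge 6->0
Recompute Kahn (smallest-id tiebreak):
  initial in-degrees: [4, 2, 1, 1, 0, 1, 0, 0]
  ready (indeg=0): [4, 6, 7]
  pop 4: indeg[0]->3; indeg[1]->1 | ready=[6, 7] | order so far=[4]
  pop 6: indeg[0]->2; indeg[1]->0; indeg[5]->0 | ready=[1, 5, 7] | order so far=[4, 6]
  pop 1: no out-edges | ready=[5, 7] | order so far=[4, 6, 1]
  pop 5: indeg[2]->0; indeg[3]->0 | ready=[2, 3, 7] | order so far=[4, 6, 1, 5]
  pop 2: indeg[0]->1 | ready=[3, 7] | order so far=[4, 6, 1, 5, 2]
  pop 3: no out-edges | ready=[7] | order so far=[4, 6, 1, 5, 2, 3]
  pop 7: indeg[0]->0 | ready=[0] | order so far=[4, 6, 1, 5, 2, 3, 7]
  pop 0: no out-edges | ready=[] | order so far=[4, 6, 1, 5, 2, 3, 7, 0]
New canonical toposort: [4, 6, 1, 5, 2, 3, 7, 0]
Compare positions:
  Node 0: index 7 -> 7 (same)
  Node 1: index 2 -> 2 (same)
  Node 2: index 4 -> 4 (same)
  Node 3: index 5 -> 5 (same)
  Node 4: index 0 -> 0 (same)
  Node 5: index 3 -> 3 (same)
  Node 6: index 1 -> 1 (same)
  Node 7: index 6 -> 6 (same)
Nodes that changed position: none

Answer: none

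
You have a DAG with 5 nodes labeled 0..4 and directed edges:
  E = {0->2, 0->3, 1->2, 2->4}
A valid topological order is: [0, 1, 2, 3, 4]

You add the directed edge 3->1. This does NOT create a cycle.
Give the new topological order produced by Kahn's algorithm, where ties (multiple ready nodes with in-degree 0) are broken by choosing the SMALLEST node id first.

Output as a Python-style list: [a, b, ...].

Old toposort: [0, 1, 2, 3, 4]
Added edge: 3->1
Position of 3 (3) > position of 1 (1). Must reorder: 3 must now come before 1.
Run Kahn's algorithm (break ties by smallest node id):
  initial in-degrees: [0, 1, 2, 1, 1]
  ready (indeg=0): [0]
  pop 0: indeg[2]->1; indeg[3]->0 | ready=[3] | order so far=[0]
  pop 3: indeg[1]->0 | ready=[1] | order so far=[0, 3]
  pop 1: indeg[2]->0 | ready=[2] | order so far=[0, 3, 1]
  pop 2: indeg[4]->0 | ready=[4] | order so far=[0, 3, 1, 2]
  pop 4: no out-edges | ready=[] | order so far=[0, 3, 1, 2, 4]
  Result: [0, 3, 1, 2, 4]

Answer: [0, 3, 1, 2, 4]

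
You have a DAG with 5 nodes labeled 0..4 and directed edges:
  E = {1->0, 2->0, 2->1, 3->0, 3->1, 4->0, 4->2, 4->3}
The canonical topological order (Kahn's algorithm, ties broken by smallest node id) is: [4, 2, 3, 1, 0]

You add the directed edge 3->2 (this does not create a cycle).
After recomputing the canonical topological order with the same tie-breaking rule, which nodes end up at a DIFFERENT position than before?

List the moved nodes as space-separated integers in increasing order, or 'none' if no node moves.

Answer: 2 3

Derivation:
Old toposort: [4, 2, 3, 1, 0]
Added edge 3->2
Recompute Kahn (smallest-id tiebreak):
  initial in-degrees: [4, 2, 2, 1, 0]
  ready (indeg=0): [4]
  pop 4: indeg[0]->3; indeg[2]->1; indeg[3]->0 | ready=[3] | order so far=[4]
  pop 3: indeg[0]->2; indeg[1]->1; indeg[2]->0 | ready=[2] | order so far=[4, 3]
  pop 2: indeg[0]->1; indeg[1]->0 | ready=[1] | order so far=[4, 3, 2]
  pop 1: indeg[0]->0 | ready=[0] | order so far=[4, 3, 2, 1]
  pop 0: no out-edges | ready=[] | order so far=[4, 3, 2, 1, 0]
New canonical toposort: [4, 3, 2, 1, 0]
Compare positions:
  Node 0: index 4 -> 4 (same)
  Node 1: index 3 -> 3 (same)
  Node 2: index 1 -> 2 (moved)
  Node 3: index 2 -> 1 (moved)
  Node 4: index 0 -> 0 (same)
Nodes that changed position: 2 3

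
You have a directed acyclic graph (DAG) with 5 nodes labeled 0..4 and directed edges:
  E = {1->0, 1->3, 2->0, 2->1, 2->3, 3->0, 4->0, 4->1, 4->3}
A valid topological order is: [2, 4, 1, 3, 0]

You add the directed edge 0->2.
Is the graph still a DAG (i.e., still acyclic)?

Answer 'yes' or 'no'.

Answer: no

Derivation:
Given toposort: [2, 4, 1, 3, 0]
Position of 0: index 4; position of 2: index 0
New edge 0->2: backward (u after v in old order)
Backward edge: old toposort is now invalid. Check if this creates a cycle.
Does 2 already reach 0? Reachable from 2: [0, 1, 2, 3]. YES -> cycle!
Still a DAG? no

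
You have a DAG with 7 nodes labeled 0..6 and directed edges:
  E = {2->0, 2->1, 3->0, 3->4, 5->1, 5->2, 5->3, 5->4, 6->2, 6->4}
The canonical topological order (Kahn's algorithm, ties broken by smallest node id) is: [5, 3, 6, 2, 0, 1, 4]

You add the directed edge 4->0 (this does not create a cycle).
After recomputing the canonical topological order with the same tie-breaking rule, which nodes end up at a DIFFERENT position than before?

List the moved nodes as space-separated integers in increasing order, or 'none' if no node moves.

Answer: 0 1 4

Derivation:
Old toposort: [5, 3, 6, 2, 0, 1, 4]
Added edge 4->0
Recompute Kahn (smallest-id tiebreak):
  initial in-degrees: [3, 2, 2, 1, 3, 0, 0]
  ready (indeg=0): [5, 6]
  pop 5: indeg[1]->1; indeg[2]->1; indeg[3]->0; indeg[4]->2 | ready=[3, 6] | order so far=[5]
  pop 3: indeg[0]->2; indeg[4]->1 | ready=[6] | order so far=[5, 3]
  pop 6: indeg[2]->0; indeg[4]->0 | ready=[2, 4] | order so far=[5, 3, 6]
  pop 2: indeg[0]->1; indeg[1]->0 | ready=[1, 4] | order so far=[5, 3, 6, 2]
  pop 1: no out-edges | ready=[4] | order so far=[5, 3, 6, 2, 1]
  pop 4: indeg[0]->0 | ready=[0] | order so far=[5, 3, 6, 2, 1, 4]
  pop 0: no out-edges | ready=[] | order so far=[5, 3, 6, 2, 1, 4, 0]
New canonical toposort: [5, 3, 6, 2, 1, 4, 0]
Compare positions:
  Node 0: index 4 -> 6 (moved)
  Node 1: index 5 -> 4 (moved)
  Node 2: index 3 -> 3 (same)
  Node 3: index 1 -> 1 (same)
  Node 4: index 6 -> 5 (moved)
  Node 5: index 0 -> 0 (same)
  Node 6: index 2 -> 2 (same)
Nodes that changed position: 0 1 4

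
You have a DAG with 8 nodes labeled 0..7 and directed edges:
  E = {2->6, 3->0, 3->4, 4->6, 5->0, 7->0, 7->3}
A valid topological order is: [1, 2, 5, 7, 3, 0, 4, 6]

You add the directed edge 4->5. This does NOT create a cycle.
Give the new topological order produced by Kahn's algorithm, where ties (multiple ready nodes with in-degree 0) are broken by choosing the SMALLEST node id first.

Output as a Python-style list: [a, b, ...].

Answer: [1, 2, 7, 3, 4, 5, 0, 6]

Derivation:
Old toposort: [1, 2, 5, 7, 3, 0, 4, 6]
Added edge: 4->5
Position of 4 (6) > position of 5 (2). Must reorder: 4 must now come before 5.
Run Kahn's algorithm (break ties by smallest node id):
  initial in-degrees: [3, 0, 0, 1, 1, 1, 2, 0]
  ready (indeg=0): [1, 2, 7]
  pop 1: no out-edges | ready=[2, 7] | order so far=[1]
  pop 2: indeg[6]->1 | ready=[7] | order so far=[1, 2]
  pop 7: indeg[0]->2; indeg[3]->0 | ready=[3] | order so far=[1, 2, 7]
  pop 3: indeg[0]->1; indeg[4]->0 | ready=[4] | order so far=[1, 2, 7, 3]
  pop 4: indeg[5]->0; indeg[6]->0 | ready=[5, 6] | order so far=[1, 2, 7, 3, 4]
  pop 5: indeg[0]->0 | ready=[0, 6] | order so far=[1, 2, 7, 3, 4, 5]
  pop 0: no out-edges | ready=[6] | order so far=[1, 2, 7, 3, 4, 5, 0]
  pop 6: no out-edges | ready=[] | order so far=[1, 2, 7, 3, 4, 5, 0, 6]
  Result: [1, 2, 7, 3, 4, 5, 0, 6]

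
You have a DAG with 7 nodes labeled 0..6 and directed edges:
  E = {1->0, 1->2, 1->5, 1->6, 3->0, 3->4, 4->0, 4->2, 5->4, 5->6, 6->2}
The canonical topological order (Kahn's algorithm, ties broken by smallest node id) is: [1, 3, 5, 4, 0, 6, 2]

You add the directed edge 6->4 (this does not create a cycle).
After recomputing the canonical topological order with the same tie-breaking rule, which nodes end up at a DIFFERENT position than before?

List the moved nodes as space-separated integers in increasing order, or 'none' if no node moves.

Answer: 0 4 6

Derivation:
Old toposort: [1, 3, 5, 4, 0, 6, 2]
Added edge 6->4
Recompute Kahn (smallest-id tiebreak):
  initial in-degrees: [3, 0, 3, 0, 3, 1, 2]
  ready (indeg=0): [1, 3]
  pop 1: indeg[0]->2; indeg[2]->2; indeg[5]->0; indeg[6]->1 | ready=[3, 5] | order so far=[1]
  pop 3: indeg[0]->1; indeg[4]->2 | ready=[5] | order so far=[1, 3]
  pop 5: indeg[4]->1; indeg[6]->0 | ready=[6] | order so far=[1, 3, 5]
  pop 6: indeg[2]->1; indeg[4]->0 | ready=[4] | order so far=[1, 3, 5, 6]
  pop 4: indeg[0]->0; indeg[2]->0 | ready=[0, 2] | order so far=[1, 3, 5, 6, 4]
  pop 0: no out-edges | ready=[2] | order so far=[1, 3, 5, 6, 4, 0]
  pop 2: no out-edges | ready=[] | order so far=[1, 3, 5, 6, 4, 0, 2]
New canonical toposort: [1, 3, 5, 6, 4, 0, 2]
Compare positions:
  Node 0: index 4 -> 5 (moved)
  Node 1: index 0 -> 0 (same)
  Node 2: index 6 -> 6 (same)
  Node 3: index 1 -> 1 (same)
  Node 4: index 3 -> 4 (moved)
  Node 5: index 2 -> 2 (same)
  Node 6: index 5 -> 3 (moved)
Nodes that changed position: 0 4 6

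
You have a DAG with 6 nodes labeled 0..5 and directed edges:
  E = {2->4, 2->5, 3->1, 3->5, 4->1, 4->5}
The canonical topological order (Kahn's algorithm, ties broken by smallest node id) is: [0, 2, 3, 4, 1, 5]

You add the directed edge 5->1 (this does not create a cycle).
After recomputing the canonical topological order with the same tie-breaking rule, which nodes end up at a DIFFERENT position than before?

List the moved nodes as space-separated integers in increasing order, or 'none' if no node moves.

Answer: 1 5

Derivation:
Old toposort: [0, 2, 3, 4, 1, 5]
Added edge 5->1
Recompute Kahn (smallest-id tiebreak):
  initial in-degrees: [0, 3, 0, 0, 1, 3]
  ready (indeg=0): [0, 2, 3]
  pop 0: no out-edges | ready=[2, 3] | order so far=[0]
  pop 2: indeg[4]->0; indeg[5]->2 | ready=[3, 4] | order so far=[0, 2]
  pop 3: indeg[1]->2; indeg[5]->1 | ready=[4] | order so far=[0, 2, 3]
  pop 4: indeg[1]->1; indeg[5]->0 | ready=[5] | order so far=[0, 2, 3, 4]
  pop 5: indeg[1]->0 | ready=[1] | order so far=[0, 2, 3, 4, 5]
  pop 1: no out-edges | ready=[] | order so far=[0, 2, 3, 4, 5, 1]
New canonical toposort: [0, 2, 3, 4, 5, 1]
Compare positions:
  Node 0: index 0 -> 0 (same)
  Node 1: index 4 -> 5 (moved)
  Node 2: index 1 -> 1 (same)
  Node 3: index 2 -> 2 (same)
  Node 4: index 3 -> 3 (same)
  Node 5: index 5 -> 4 (moved)
Nodes that changed position: 1 5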